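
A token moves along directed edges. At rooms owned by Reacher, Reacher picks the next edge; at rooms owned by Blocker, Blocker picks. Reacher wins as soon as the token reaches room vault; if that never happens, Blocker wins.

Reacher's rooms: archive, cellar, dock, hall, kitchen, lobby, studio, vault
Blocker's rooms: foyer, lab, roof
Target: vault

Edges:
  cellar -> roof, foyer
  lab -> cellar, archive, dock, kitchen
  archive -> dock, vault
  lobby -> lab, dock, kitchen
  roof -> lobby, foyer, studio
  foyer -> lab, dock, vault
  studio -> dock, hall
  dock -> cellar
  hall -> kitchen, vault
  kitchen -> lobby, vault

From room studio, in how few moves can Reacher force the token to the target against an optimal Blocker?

A0 = {vault}
A1: add {archive, hall, kitchen} — archive (Reacher) has archive→vault; hall (Reacher) has hall→vault; kitchen (Reacher) has kitchen→vault.
A2: add {lobby, studio} — lobby (Reacher) has lobby→kitchen; studio (Reacher) has studio→hall.
A3 = A2; e.g. cellar (Reacher) has no edge into A2. Fixed point.
studio enters the attractor at level 2, so Reacher can force the target in 2 moves from there.

2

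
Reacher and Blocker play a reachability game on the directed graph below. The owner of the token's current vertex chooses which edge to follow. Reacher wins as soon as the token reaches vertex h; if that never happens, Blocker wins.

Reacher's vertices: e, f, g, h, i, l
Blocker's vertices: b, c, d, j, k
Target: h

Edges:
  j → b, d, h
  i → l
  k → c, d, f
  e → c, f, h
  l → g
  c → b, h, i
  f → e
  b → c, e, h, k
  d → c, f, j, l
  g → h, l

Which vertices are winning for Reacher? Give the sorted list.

e, f, g, h, i, l

A0 = {h}
A1: add {e, g} — e (Reacher) has e→h; g (Reacher) has g→h.
A2: add {f, l} — f (Reacher) has f→e; l (Reacher) has l→g.
A3: add {i} — i (Reacher) has i→l.
A4 = A3; e.g. b (Blocker) can still go to c. Fixed point.
Reacher's winning region = {e, f, g, h, i, l}.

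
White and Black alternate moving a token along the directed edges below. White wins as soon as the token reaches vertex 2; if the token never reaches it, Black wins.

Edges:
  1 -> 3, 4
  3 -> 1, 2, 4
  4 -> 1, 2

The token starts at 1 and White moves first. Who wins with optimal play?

Track states (vertex, player-to-move).
A0 = {(2,White), (2,Black)}
A1: add {(3,White), (4,White)}.
A2: add {(1,Black)}.
A3 = A2; e.g. (1,White) stays out. (1,White) never enters ⇒ Black avoids the target.

Black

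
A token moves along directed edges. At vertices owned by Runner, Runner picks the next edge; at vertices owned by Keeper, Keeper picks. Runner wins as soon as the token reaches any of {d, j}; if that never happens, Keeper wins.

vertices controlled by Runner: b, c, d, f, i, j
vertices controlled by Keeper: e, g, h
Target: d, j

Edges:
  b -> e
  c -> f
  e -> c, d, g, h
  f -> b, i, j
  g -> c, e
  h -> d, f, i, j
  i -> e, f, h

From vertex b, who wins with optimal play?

Keeper

A0 = {d, j}
A1: add {f} — f (Runner) has f→j.
A2: add {c, i} — c (Runner) has c→f; i (Runner) has i→f.
A3: add {h} — h (Keeper): all of {d, f, i, j} already in.
A4 = A3; e.g. b (Runner) has no edge into A3. Fixed point.
b never enters the attractor, so Keeper can avoid the target forever.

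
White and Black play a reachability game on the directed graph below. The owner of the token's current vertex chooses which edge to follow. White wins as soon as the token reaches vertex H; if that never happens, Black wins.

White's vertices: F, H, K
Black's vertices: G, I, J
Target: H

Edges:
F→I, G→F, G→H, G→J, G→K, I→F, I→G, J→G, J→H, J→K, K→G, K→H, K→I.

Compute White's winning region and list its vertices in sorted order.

A0 = {H}
A1: add {K} — K (White) has K→H.
A2 = A1; e.g. F (White) has no edge into A1. Fixed point.
White's winning region = {H, K}.

H, K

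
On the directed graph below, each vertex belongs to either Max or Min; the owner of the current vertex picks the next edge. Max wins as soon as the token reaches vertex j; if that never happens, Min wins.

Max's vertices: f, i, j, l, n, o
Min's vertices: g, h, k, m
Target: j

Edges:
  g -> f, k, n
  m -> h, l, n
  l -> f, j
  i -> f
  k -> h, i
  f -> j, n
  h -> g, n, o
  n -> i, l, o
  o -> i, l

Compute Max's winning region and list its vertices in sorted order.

A0 = {j}
A1: add {f, l} — f (Max) has f→j; l (Max) has l→j.
A2: add {i, n, o} — i (Max) has i→f; n (Max) has n→l; o (Max) has o→l.
A3 = A2; e.g. g (Min) can still go to k. Fixed point.
Max's winning region = {f, i, j, l, n, o}.

f, i, j, l, n, o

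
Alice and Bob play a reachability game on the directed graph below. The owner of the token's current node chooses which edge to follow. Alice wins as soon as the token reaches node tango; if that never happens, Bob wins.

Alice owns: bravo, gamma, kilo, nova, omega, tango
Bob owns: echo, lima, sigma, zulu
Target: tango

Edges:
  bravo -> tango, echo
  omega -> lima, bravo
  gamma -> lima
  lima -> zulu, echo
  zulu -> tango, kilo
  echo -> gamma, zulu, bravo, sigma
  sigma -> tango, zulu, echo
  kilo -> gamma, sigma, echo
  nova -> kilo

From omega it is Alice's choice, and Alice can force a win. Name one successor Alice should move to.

A0 = {tango}
A1: add {bravo} — bravo (Alice) has bravo→tango.
A2: add {omega} — omega (Alice) has omega→bravo.
A3 = A2; e.g. gamma (Alice) has no edge into A2. Fixed point.
From omega, successor bravo is in the attractor (rank 1); the other successor lima is not.

bravo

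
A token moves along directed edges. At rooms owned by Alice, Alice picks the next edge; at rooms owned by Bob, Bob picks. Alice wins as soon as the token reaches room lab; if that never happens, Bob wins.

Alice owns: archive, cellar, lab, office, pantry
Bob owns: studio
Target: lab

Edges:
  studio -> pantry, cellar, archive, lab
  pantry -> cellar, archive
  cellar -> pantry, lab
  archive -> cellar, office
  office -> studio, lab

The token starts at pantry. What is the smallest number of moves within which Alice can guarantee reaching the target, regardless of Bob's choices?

A0 = {lab}
A1: add {cellar, office} — cellar (Alice) has cellar→lab; office (Alice) has office→lab.
A2: add {archive, pantry} — pantry (Alice) has pantry→cellar; archive (Alice) has archive→cellar.
pantry enters the attractor at level 2, so Alice can force the target in 2 moves from there.

2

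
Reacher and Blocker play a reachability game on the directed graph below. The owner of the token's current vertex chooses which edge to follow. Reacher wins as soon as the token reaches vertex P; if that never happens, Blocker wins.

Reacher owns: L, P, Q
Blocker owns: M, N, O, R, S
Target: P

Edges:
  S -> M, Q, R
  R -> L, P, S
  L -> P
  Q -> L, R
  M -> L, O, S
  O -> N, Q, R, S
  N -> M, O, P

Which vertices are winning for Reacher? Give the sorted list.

A0 = {P}
A1: add {L} — L (Reacher) has L→P.
A2: add {Q} — Q (Reacher) has Q→L.
A3 = A2; e.g. M (Blocker) can still go to O. Fixed point.
Reacher's winning region = {L, P, Q}.

L, P, Q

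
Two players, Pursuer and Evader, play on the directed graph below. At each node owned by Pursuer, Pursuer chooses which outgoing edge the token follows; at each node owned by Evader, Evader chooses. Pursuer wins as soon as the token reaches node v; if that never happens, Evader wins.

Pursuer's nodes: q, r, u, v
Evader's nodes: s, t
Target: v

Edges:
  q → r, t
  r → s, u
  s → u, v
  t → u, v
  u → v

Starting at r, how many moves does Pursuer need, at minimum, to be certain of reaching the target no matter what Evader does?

A0 = {v}
A1: add {u} — u (Pursuer) has u→v.
A2: add {r, s, t} — r (Pursuer) has r→u; s (Evader): all of {u, v} already in; t (Evader): all of {u, v} already in.
r enters the attractor at level 2, so Pursuer can force the target in 2 moves from there.

2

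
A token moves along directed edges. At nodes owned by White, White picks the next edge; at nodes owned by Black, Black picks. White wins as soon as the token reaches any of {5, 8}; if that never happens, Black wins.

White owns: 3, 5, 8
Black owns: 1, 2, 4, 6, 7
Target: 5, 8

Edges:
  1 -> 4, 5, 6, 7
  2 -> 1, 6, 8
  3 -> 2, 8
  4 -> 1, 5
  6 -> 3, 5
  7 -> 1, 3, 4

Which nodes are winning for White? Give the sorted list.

3, 5, 6, 8

A0 = {5, 8}
A1: add {3} — 3 (White) has 3→8.
A2: add {6} — 6 (Black): all of {3, 5} already in.
A3 = A2; e.g. 1 (Black) can still go to 4. Fixed point.
White's winning region = {3, 5, 6, 8}.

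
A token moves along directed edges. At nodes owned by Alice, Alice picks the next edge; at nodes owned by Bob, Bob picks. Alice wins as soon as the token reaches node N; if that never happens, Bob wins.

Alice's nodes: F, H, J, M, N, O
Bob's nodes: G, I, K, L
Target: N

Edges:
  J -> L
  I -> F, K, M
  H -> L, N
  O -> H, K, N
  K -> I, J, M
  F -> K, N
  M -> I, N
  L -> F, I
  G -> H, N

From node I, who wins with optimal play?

Bob

A0 = {N}
A1: add {F, H, M, O} — F (Alice) has F→N; H (Alice) has H→N; M (Alice) has M→N; O (Alice) has O→N.
A2: add {G} — G (Bob): all of {H, N} already in.
A3 = A2; e.g. I (Bob) can still go to K. Fixed point.
I never enters the attractor, so Bob can avoid the target forever.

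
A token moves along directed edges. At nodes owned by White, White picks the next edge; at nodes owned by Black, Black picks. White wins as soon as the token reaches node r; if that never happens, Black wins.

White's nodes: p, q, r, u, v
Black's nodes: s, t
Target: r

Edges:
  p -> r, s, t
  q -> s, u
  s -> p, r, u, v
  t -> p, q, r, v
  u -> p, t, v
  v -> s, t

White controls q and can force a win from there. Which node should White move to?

u

A0 = {r}
A1: add {p} — p (White) has p→r.
A2: add {u} — u (White) has u→p.
A3: add {q} — q (White) has q→u.
A4 = A3; e.g. s (Black) can still go to v. Fixed point.
From q, successor u is in the attractor (rank 2); the other successor s is not.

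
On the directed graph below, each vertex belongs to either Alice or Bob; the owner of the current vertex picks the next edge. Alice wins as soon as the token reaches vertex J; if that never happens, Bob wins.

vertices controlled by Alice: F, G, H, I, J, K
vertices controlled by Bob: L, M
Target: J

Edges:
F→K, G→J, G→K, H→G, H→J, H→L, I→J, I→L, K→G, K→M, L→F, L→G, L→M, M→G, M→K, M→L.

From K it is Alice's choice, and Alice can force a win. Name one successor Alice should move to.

G

A0 = {J}
A1: add {G, H, I} — G (Alice) has G→J; H (Alice) has H→J; I (Alice) has I→J.
A2: add {K} — K (Alice) has K→G.
A3: add {F} — F (Alice) has F→K.
A4 = A3; e.g. L (Bob) can still go to M. Fixed point.
From K, successor G is in the attractor (rank 1); the other successor M is not.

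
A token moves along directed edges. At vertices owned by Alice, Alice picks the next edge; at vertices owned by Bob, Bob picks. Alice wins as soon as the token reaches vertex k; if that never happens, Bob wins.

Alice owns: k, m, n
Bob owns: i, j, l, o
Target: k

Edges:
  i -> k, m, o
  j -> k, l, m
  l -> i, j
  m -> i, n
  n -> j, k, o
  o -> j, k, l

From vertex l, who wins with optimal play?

Bob

A0 = {k}
A1: add {n} — n (Alice) has n→k.
A2: add {m} — m (Alice) has m→n.
A3 = A2; e.g. i (Bob) can still go to o. Fixed point.
l never enters the attractor, so Bob can avoid the target forever.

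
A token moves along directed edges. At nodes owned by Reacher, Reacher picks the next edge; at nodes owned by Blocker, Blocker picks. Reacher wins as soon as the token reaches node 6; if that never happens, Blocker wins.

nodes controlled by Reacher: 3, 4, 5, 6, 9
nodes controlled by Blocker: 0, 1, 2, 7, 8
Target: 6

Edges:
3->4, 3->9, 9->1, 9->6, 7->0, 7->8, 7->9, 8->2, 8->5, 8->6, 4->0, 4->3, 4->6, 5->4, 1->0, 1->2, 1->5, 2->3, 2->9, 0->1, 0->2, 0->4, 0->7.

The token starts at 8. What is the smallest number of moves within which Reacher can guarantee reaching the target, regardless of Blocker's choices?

4

A0 = {6}
A1: add {4, 9} — 4 (Reacher) has 4→6; 9 (Reacher) has 9→6.
A2: add {3, 5} — 3 (Reacher) has 3→4; 5 (Reacher) has 5→4.
A3: add {2} — 2 (Blocker): all of {3, 9} already in.
A4: add {8} — 8 (Blocker): all of {2, 5, 6} already in.
A5 = A4; e.g. 0 (Blocker) can still go to 1. Fixed point.
8 enters the attractor at level 4, so Reacher can force the target in 4 moves from there.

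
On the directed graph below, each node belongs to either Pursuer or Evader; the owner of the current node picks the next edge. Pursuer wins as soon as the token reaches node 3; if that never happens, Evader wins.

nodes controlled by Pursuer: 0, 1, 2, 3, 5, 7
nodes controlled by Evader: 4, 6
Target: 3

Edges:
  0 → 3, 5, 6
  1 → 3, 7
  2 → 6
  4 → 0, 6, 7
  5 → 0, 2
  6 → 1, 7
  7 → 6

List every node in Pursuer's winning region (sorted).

0, 1, 3, 5

A0 = {3}
A1: add {0, 1} — 0 (Pursuer) has 0→3; 1 (Pursuer) has 1→3.
A2: add {5} — 5 (Pursuer) has 5→0.
A3 = A2; e.g. 2 (Pursuer) has no edge into A2. Fixed point.
Pursuer's winning region = {0, 1, 3, 5}.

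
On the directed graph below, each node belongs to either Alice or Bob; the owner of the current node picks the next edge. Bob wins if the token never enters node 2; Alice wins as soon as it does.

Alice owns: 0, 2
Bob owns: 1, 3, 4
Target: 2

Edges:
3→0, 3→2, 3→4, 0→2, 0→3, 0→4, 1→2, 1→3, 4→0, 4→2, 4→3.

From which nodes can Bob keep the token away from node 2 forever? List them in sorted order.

A0 = {2}
A1: add {0} — 0 (Alice) has 0→2.
A2 = A1; e.g. 1 (Bob) can still go to 3. Fixed point.
Alice's attractor = {0, 2}; Bob avoids the target exactly from the complement.

1, 3, 4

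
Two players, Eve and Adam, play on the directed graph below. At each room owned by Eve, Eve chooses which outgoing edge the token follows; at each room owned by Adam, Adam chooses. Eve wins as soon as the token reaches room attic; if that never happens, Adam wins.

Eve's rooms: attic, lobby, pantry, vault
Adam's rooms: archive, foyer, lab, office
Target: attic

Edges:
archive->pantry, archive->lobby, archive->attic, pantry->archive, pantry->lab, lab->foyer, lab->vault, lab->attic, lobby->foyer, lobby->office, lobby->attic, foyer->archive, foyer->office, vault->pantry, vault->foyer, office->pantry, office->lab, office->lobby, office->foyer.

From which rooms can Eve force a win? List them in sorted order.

attic, lobby

A0 = {attic}
A1: add {lobby} — lobby (Eve) has lobby→attic.
A2 = A1; e.g. archive (Adam) can still go to pantry. Fixed point.
Eve's winning region = {attic, lobby}.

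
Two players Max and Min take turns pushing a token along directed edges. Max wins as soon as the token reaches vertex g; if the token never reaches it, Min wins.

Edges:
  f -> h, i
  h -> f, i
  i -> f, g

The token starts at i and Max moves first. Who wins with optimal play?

Max

Track states (vertex, player-to-move).
A0 = {(g,Max), (g,Min)}
A1: add {(i,Max)}.
(i,Max) ∈ A1 ⇒ Max forces the target.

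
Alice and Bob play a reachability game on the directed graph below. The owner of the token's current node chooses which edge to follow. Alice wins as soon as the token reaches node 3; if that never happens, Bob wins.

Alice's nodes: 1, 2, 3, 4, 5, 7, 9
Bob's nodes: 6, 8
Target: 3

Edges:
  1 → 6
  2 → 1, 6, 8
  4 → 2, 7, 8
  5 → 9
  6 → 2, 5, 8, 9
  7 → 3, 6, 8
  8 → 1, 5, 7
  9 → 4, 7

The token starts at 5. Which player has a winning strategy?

Alice

A0 = {3}
A1: add {7} — 7 (Alice) has 7→3.
A2: add {4, 9} — 4 (Alice) has 4→7; 9 (Alice) has 9→7.
A3: add {5} — 5 (Alice) has 5→9.
A4 = A3; e.g. 1 (Alice) has no edge into A3. Fixed point.
5 ∈ A3, so Alice can force the target.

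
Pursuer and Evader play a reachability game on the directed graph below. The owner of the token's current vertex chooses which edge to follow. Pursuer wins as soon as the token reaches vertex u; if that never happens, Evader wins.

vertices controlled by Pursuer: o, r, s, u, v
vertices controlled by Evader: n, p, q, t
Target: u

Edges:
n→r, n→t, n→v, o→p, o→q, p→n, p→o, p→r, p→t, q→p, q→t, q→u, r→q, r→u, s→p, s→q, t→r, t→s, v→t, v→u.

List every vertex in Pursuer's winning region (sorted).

A0 = {u}
A1: add {r, v} — r (Pursuer) has r→u; v (Pursuer) has v→u.
A2 = A1; e.g. n (Evader) can still go to t. Fixed point.
Pursuer's winning region = {r, u, v}.

r, u, v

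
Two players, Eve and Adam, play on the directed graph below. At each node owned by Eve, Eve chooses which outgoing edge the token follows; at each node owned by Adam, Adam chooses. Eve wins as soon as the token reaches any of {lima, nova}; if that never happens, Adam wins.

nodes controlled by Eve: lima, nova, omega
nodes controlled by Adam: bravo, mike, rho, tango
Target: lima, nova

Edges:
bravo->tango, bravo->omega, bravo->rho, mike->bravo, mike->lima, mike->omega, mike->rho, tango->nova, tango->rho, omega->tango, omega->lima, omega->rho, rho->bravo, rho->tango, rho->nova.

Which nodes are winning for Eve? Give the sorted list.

lima, nova, omega

A0 = {lima, nova}
A1: add {omega} — omega (Eve) has omega→lima.
A2 = A1; e.g. bravo (Adam) can still go to tango. Fixed point.
Eve's winning region = {lima, nova, omega}.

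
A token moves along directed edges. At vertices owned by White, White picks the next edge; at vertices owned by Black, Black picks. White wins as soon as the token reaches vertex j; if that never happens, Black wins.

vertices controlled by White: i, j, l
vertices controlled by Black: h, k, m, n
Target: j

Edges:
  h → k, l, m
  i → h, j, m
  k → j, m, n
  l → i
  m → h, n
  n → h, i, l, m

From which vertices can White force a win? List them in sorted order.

A0 = {j}
A1: add {i} — i (White) has i→j.
A2: add {l} — l (White) has l→i.
A3 = A2; e.g. h (Black) can still go to k. Fixed point.
White's winning region = {i, j, l}.

i, j, l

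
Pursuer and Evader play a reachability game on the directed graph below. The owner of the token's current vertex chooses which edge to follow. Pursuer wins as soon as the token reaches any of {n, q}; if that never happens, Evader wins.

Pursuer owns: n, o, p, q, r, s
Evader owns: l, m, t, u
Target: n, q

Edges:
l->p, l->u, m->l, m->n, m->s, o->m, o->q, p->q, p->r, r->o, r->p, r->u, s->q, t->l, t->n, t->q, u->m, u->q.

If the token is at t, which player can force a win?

Evader

A0 = {n, q}
A1: add {o, p, s} — o (Pursuer) has o→q; p (Pursuer) has p→q; s (Pursuer) has s→q.
A2: add {r} — r (Pursuer) has r→o.
A3 = A2; e.g. l (Evader) can still go to u. Fixed point.
t never enters the attractor, so Evader can avoid the target forever.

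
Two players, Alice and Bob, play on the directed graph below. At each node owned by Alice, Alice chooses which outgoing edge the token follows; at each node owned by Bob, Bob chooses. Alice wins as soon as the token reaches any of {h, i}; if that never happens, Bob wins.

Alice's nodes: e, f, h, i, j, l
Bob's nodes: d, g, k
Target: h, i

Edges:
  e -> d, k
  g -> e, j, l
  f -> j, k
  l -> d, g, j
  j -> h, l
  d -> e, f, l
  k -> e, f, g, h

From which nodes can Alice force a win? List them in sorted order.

f, h, i, j, l

A0 = {h, i}
A1: add {j} — j (Alice) has j→h.
A2: add {f, l} — f (Alice) has f→j; l (Alice) has l→j.
A3 = A2; e.g. d (Bob) can still go to e. Fixed point.
Alice's winning region = {f, h, i, j, l}.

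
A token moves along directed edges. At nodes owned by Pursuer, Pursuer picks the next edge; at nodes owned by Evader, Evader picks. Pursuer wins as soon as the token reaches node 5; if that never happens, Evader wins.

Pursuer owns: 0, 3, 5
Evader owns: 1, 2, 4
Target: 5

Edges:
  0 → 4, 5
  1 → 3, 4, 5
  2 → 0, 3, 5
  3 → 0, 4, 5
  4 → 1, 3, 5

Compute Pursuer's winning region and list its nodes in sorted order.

A0 = {5}
A1: add {0, 3} — 0 (Pursuer) has 0→5; 3 (Pursuer) has 3→5.
A2: add {2} — 2 (Evader): all of {0, 3, 5} already in.
A3 = A2; e.g. 1 (Evader) can still go to 4. Fixed point.
Pursuer's winning region = {0, 2, 3, 5}.

0, 2, 3, 5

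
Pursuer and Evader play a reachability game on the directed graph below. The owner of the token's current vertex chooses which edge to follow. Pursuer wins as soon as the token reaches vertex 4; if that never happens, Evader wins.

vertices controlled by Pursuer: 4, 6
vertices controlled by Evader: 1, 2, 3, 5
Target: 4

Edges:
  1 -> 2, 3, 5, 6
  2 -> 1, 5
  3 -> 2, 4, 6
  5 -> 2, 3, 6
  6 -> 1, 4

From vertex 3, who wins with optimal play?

Evader

A0 = {4}
A1: add {6} — 6 (Pursuer) has 6→4.
A2 = A1; e.g. 1 (Evader) can still go to 2. Fixed point.
3 never enters the attractor, so Evader can avoid the target forever.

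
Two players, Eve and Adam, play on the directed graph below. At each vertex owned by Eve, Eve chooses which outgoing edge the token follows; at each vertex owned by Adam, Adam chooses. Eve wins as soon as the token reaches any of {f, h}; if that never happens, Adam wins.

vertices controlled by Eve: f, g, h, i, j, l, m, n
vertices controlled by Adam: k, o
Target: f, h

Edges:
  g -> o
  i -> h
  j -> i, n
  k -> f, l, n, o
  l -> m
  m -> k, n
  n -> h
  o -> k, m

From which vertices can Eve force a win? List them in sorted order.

f, h, i, j, l, m, n

A0 = {f, h}
A1: add {i, n} — i (Eve) has i→h; n (Eve) has n→h.
A2: add {j, m} — j (Eve) has j→i; m (Eve) has m→n.
A3: add {l} — l (Eve) has l→m.
A4 = A3; e.g. g (Eve) has no edge into A3. Fixed point.
Eve's winning region = {f, h, i, j, l, m, n}.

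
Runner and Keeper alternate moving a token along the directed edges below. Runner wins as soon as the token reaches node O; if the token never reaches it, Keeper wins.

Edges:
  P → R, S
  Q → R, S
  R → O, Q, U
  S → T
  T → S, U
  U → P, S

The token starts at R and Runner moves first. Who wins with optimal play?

Track states (vertex, player-to-move).
A0 = {(O,Runner), (O,Keeper)}
A1: add {(R,Runner)}.
(R,Runner) ∈ A1 ⇒ Runner forces the target.

Runner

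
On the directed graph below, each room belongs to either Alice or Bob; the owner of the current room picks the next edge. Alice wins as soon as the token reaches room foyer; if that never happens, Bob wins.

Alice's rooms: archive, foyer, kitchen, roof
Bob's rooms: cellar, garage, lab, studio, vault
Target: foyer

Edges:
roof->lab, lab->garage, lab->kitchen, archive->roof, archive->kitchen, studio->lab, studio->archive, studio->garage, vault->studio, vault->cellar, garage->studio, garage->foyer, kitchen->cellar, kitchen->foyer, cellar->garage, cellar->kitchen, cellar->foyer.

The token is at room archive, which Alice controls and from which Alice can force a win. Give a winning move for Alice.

kitchen

A0 = {foyer}
A1: add {kitchen} — kitchen (Alice) has kitchen→foyer.
A2: add {archive} — archive (Alice) has archive→kitchen.
A3 = A2; e.g. roof (Alice) has no edge into A2. Fixed point.
From archive, successor kitchen is in the attractor (rank 1); the other successor roof is not.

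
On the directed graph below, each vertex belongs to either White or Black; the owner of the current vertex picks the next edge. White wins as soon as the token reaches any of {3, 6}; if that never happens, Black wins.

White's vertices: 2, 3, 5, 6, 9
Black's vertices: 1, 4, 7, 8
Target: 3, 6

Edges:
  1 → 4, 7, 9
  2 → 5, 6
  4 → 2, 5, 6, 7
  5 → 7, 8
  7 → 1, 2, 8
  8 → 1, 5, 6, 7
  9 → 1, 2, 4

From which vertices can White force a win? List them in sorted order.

2, 3, 6, 9

A0 = {3, 6}
A1: add {2} — 2 (White) has 2→6.
A2: add {9} — 9 (White) has 9→2.
A3 = A2; e.g. 1 (Black) can still go to 4. Fixed point.
White's winning region = {2, 3, 6, 9}.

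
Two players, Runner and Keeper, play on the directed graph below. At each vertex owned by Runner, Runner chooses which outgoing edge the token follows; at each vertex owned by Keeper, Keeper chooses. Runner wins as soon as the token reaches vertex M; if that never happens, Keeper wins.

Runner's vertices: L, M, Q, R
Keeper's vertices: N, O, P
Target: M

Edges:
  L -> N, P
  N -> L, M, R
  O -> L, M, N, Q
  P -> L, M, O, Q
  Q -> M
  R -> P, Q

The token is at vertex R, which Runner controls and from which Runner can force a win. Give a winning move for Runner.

A0 = {M}
A1: add {Q} — Q (Runner) has Q→M.
A2: add {R} — R (Runner) has R→Q.
A3 = A2; e.g. L (Runner) has no edge into A2. Fixed point.
From R, successor Q is in the attractor (rank 1); the other successor P is not.

Q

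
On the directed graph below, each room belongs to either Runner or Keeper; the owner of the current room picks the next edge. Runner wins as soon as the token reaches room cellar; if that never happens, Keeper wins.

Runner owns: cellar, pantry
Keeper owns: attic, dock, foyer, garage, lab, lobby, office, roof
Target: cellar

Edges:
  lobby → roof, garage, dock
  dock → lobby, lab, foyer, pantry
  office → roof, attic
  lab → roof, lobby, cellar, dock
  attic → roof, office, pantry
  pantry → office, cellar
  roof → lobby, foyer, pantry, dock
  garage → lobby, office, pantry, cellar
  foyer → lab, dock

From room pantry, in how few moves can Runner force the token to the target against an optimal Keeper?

A0 = {cellar}
A1: add {pantry} — pantry (Runner) has pantry→cellar.
A2 = A1; e.g. roof (Keeper) can still go to lobby. Fixed point.
pantry enters the attractor at level 1, so Runner can force the target in 1 move from there.

1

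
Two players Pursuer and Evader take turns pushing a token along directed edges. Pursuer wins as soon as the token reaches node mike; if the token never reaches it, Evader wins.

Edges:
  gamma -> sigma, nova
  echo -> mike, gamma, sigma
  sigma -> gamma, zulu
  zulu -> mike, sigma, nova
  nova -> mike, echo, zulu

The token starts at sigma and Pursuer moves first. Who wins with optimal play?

Track states (vertex, player-to-move).
A0 = {(mike,Pursuer), (mike,Evader)}
A1: add {(echo,Pursuer), (zulu,Pursuer), (nova,Pursuer)}.
A2: add {(nova,Evader)}.
A3: add {(gamma,Pursuer)}.
A4: add {(sigma,Evader)}.
A5 = A4; e.g. (gamma,Evader) stays out. (sigma,Pursuer) never enters ⇒ Evader avoids the target.

Evader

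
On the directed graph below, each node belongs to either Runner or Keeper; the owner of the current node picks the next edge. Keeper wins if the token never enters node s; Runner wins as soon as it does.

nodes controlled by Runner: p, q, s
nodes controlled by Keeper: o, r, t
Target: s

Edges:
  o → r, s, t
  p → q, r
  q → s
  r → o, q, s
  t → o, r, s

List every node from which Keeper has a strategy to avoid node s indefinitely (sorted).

A0 = {s}
A1: add {q} — q (Runner) has q→s.
A2: add {p} — p (Runner) has p→q.
A3 = A2; e.g. o (Keeper) can still go to r. Fixed point.
Runner's attractor = {p, q, s}; Keeper avoids the target exactly from the complement.

o, r, t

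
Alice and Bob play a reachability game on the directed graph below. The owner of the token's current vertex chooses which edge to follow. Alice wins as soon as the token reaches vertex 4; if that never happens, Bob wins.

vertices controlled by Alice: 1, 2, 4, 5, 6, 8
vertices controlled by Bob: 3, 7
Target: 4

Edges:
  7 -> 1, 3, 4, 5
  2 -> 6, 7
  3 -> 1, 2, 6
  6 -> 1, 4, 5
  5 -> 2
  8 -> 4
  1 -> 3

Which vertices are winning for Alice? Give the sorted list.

2, 4, 5, 6, 8

A0 = {4}
A1: add {6, 8} — 6 (Alice) has 6→4; 8 (Alice) has 8→4.
A2: add {2} — 2 (Alice) has 2→6.
A3: add {5} — 5 (Alice) has 5→2.
A4 = A3; e.g. 1 (Alice) has no edge into A3. Fixed point.
Alice's winning region = {2, 4, 5, 6, 8}.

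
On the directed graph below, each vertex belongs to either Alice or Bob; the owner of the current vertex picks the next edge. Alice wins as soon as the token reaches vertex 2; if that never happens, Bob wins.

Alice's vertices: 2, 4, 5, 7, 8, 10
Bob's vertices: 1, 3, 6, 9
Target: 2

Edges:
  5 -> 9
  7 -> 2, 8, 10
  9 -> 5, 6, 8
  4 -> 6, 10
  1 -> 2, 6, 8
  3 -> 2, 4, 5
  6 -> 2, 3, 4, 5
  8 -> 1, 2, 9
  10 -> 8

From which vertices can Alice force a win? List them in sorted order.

2, 4, 7, 8, 10

A0 = {2}
A1: add {7, 8} — 7 (Alice) has 7→2; 8 (Alice) has 8→2.
A2: add {10} — 10 (Alice) has 10→8.
A3: add {4} — 4 (Alice) has 4→10.
A4 = A3; e.g. 1 (Bob) can still go to 6. Fixed point.
Alice's winning region = {2, 4, 7, 8, 10}.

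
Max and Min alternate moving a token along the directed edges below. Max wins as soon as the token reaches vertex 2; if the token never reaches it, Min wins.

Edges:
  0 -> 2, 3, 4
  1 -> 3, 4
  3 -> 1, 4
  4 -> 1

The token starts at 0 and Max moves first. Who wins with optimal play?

Max

Track states (vertex, player-to-move).
A0 = {(2,Max), (2,Min)}
A1: add {(0,Max)}.
(0,Max) ∈ A1 ⇒ Max forces the target.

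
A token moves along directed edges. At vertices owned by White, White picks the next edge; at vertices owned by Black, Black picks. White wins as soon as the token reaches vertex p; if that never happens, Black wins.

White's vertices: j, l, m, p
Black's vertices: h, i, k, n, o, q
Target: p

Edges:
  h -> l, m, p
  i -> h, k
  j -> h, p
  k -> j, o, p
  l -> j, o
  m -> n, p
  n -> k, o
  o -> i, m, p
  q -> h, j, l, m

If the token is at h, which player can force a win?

A0 = {p}
A1: add {j, m} — j (White) has j→p; m (White) has m→p.
A2: add {l} — l (White) has l→j.
A3: add {h} — h (Black): all of {l, m, p} already in.
h ∈ A3, so White can force the target.

White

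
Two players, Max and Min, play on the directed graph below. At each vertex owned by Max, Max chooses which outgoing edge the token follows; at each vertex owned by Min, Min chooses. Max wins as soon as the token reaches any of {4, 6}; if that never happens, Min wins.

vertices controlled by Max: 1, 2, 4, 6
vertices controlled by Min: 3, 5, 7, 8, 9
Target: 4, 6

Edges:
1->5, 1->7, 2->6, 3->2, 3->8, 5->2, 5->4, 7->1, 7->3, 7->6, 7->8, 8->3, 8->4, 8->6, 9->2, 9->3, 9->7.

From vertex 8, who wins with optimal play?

A0 = {4, 6}
A1: add {2} — 2 (Max) has 2→6.
A2: add {5} — 5 (Min): all of {2, 4} already in.
A3: add {1} — 1 (Max) has 1→5.
A4 = A3; e.g. 3 (Min) can still go to 8. Fixed point.
8 never enters the attractor, so Min can avoid the target forever.

Min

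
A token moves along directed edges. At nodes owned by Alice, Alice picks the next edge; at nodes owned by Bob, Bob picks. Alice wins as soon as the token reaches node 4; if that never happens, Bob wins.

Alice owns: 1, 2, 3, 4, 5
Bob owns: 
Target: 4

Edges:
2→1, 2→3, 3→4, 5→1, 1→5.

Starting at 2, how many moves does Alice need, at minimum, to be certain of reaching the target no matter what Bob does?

2

A0 = {4}
A1: add {3} — 3 (Alice) has 3→4.
A2: add {2} — 2 (Alice) has 2→3.
A3 = A2; e.g. 1 (Alice) has no edge into A2. Fixed point.
2 enters the attractor at level 2, so Alice can force the target in 2 moves from there.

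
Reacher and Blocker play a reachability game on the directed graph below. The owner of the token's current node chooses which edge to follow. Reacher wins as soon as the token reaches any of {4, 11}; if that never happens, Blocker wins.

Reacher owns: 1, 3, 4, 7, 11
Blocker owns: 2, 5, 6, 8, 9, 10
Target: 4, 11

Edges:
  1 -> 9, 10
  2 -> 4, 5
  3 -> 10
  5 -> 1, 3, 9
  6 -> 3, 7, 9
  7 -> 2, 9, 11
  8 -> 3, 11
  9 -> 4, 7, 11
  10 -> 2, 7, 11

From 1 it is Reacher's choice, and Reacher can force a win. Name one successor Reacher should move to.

A0 = {4, 11}
A1: add {7} — 7 (Reacher) has 7→11.
A2: add {9} — 9 (Blocker): all of {4, 7, 11} already in.
A3: add {1} — 1 (Reacher) has 1→9.
A4 = A3; e.g. 2 (Blocker) can still go to 5. Fixed point.
From 1, successor 9 is in the attractor (rank 2); the other successor 10 is not.

9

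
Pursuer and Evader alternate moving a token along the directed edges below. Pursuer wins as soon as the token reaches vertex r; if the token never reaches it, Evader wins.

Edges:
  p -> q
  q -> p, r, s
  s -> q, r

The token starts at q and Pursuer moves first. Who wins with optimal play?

Track states (vertex, player-to-move).
A0 = {(r,Pursuer), (r,Evader)}
A1: add {(q,Pursuer), (s,Pursuer)}.
(q,Pursuer) ∈ A1 ⇒ Pursuer forces the target.

Pursuer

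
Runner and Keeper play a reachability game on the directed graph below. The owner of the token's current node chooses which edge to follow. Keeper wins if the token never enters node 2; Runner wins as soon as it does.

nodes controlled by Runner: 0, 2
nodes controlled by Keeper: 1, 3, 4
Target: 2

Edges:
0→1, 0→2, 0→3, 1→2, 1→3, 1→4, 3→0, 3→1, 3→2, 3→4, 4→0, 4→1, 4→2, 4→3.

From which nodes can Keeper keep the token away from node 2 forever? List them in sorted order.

1, 3, 4

A0 = {2}
A1: add {0} — 0 (Runner) has 0→2.
A2 = A1; e.g. 1 (Keeper) can still go to 3. Fixed point.
Runner's attractor = {0, 2}; Keeper avoids the target exactly from the complement.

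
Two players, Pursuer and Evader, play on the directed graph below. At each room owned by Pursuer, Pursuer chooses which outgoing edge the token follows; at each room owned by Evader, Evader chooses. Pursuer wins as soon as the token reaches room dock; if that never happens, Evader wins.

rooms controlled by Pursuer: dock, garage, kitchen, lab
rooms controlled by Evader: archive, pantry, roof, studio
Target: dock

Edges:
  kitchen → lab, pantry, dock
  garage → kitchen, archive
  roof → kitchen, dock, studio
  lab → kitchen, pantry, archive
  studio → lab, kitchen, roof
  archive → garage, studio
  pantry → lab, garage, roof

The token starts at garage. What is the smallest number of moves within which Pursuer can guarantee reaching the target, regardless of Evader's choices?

A0 = {dock}
A1: add {kitchen} — kitchen (Pursuer) has kitchen→dock.
A2: add {garage, lab} — lab (Pursuer) has lab→kitchen; garage (Pursuer) has garage→kitchen.
A3 = A2; e.g. pantry (Evader) can still go to roof. Fixed point.
garage enters the attractor at level 2, so Pursuer can force the target in 2 moves from there.

2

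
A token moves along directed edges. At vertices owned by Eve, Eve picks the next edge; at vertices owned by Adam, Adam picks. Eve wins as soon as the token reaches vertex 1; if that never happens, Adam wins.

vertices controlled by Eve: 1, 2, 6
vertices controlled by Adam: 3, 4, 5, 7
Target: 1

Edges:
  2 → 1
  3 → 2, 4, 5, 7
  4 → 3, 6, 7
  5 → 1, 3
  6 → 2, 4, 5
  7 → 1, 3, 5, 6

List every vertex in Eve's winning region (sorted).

A0 = {1}
A1: add {2} — 2 (Eve) has 2→1.
A2: add {6} — 6 (Eve) has 6→2.
A3 = A2; e.g. 3 (Adam) can still go to 4. Fixed point.
Eve's winning region = {1, 2, 6}.

1, 2, 6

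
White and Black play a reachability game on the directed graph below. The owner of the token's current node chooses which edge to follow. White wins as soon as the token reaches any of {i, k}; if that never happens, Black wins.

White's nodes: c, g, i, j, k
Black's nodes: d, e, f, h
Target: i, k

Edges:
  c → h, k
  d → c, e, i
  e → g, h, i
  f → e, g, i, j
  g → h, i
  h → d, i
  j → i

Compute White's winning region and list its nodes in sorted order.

c, g, i, j, k

A0 = {i, k}
A1: add {c, g, j} — c (White) has c→k; g (White) has g→i; j (White) has j→i.
A2 = A1; e.g. d (Black) can still go to e. Fixed point.
White's winning region = {c, g, i, j, k}.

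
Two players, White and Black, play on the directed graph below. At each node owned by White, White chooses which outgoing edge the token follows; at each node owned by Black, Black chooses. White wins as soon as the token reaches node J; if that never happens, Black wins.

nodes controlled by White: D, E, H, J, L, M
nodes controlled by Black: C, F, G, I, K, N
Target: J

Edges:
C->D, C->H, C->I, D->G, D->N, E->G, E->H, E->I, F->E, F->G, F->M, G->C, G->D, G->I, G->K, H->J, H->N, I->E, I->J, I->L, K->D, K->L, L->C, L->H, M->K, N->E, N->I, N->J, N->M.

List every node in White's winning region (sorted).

A0 = {J}
A1: add {H} — H (White) has H→J.
A2: add {E, L} — E (White) has E→H; L (White) has L→H.
A3: add {I} — I (Black): all of {E, J, L} already in.
A4 = A3; e.g. C (Black) can still go to D. Fixed point.
White's winning region = {E, H, I, J, L}.

E, H, I, J, L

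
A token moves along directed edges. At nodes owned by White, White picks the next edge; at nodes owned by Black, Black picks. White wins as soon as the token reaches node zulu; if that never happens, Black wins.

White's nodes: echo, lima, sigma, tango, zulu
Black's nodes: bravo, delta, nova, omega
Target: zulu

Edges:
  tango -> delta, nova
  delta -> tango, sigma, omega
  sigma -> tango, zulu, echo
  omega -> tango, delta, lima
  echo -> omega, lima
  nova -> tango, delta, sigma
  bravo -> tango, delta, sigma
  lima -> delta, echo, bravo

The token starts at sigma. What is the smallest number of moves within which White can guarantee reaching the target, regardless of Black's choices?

A0 = {zulu}
A1: add {sigma} — sigma (White) has sigma→zulu.
A2 = A1; e.g. tango (White) has no edge into A1. Fixed point.
sigma enters the attractor at level 1, so White can force the target in 1 move from there.

1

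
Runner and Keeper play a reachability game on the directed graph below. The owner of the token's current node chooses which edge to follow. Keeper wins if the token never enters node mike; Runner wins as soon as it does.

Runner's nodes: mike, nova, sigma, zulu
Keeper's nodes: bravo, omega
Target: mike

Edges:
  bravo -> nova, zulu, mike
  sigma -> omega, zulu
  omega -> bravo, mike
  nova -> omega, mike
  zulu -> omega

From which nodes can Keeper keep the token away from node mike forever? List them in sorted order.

bravo, omega, sigma, zulu

A0 = {mike}
A1: add {nova} — nova (Runner) has nova→mike.
A2 = A1; e.g. bravo (Keeper) can still go to zulu. Fixed point.
Runner's attractor = {mike, nova}; Keeper avoids the target exactly from the complement.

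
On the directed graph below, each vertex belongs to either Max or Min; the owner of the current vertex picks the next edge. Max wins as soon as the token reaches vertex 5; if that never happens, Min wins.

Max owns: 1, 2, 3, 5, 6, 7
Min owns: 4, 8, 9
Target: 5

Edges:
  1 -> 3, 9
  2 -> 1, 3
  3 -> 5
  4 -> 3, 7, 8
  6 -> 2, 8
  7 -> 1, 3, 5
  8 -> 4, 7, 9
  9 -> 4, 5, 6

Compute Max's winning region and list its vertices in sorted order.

A0 = {5}
A1: add {3, 7} — 3 (Max) has 3→5; 7 (Max) has 7→5.
A2: add {1, 2} — 1 (Max) has 1→3; 2 (Max) has 2→3.
A3: add {6} — 6 (Max) has 6→2.
A4 = A3; e.g. 4 (Min) can still go to 8. Fixed point.
Max's winning region = {1, 2, 3, 5, 6, 7}.

1, 2, 3, 5, 6, 7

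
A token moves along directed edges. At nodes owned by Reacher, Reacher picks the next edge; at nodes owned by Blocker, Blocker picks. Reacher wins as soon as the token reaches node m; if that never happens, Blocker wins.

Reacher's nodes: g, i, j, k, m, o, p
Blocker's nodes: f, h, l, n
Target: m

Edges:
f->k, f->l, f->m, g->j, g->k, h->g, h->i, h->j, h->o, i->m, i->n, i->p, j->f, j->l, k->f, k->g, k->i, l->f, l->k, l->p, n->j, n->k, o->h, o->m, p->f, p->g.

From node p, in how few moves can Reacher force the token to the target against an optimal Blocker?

4

A0 = {m}
A1: add {i, o} — i (Reacher) has i→m; o (Reacher) has o→m.
A2: add {k} — k (Reacher) has k→i.
A3: add {g} — g (Reacher) has g→k.
A4: add {p} — p (Reacher) has p→g.
A5 = A4; e.g. f (Blocker) can still go to l. Fixed point.
p enters the attractor at level 4, so Reacher can force the target in 4 moves from there.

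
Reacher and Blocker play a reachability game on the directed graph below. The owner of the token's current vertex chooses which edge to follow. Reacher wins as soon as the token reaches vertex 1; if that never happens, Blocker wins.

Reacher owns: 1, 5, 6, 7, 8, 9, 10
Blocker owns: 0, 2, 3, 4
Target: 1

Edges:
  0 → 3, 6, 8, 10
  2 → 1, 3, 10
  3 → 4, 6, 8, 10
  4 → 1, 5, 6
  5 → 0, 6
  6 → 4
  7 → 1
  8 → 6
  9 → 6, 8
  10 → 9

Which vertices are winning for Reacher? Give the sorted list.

A0 = {1}
A1: add {7} — 7 (Reacher) has 7→1.
A2 = A1; e.g. 0 (Blocker) can still go to 3. Fixed point.
Reacher's winning region = {1, 7}.

1, 7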